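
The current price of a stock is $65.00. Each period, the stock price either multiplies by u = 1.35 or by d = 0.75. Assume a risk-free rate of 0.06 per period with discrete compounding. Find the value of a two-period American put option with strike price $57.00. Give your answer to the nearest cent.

$4.25

Risk-neutral probability p = (1 + 0.06 − 0.75)/(1.35 − 0.75) = 0.3100/0.6000 = 0.5167
Terminal stock prices: S_uu = 118.5, S_ud = 65.81, S_dd = 36.56
Terminal payoffs (K − S): max(-61.46, 0) = 0, max(-8.812, 0) = 0, max(20.44, 0) = 20.44
Node u (S = 87.75): continuation = 1/1.06·[0.5167·0.0000 + 0.4833·0.0000] = 0.0000; exercise value = 0.0000 ≤ continuation, so V_u = 0.0000
Node d (S = 48.75): continuation = 1/1.06·[0.5167·0.0000 + 0.4833·20.4375] = 9.3190; exercise value = 8.2500 ≤ continuation, so V_d = 9.3190
Node 0 (S = 65): continuation = 1/1.06·[0.5167·0.0000 + 0.4833·9.3190] = 4.2492; exercise value = 0.0000 ≤ continuation, so V_0 = 4.2492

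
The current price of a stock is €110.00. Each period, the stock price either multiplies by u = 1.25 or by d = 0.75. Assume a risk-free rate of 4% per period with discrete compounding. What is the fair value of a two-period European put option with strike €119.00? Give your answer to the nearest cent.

€16.47

Risk-neutral probability p = (1 + 0.04 − 0.75)/(1.25 − 0.75) = 0.2900/0.5000 = 0.5800
Terminal stock prices: S_uu = 171.9, S_ud = 103.1, S_dd = 61.88
Terminal payoffs (K − S): max(-52.88, 0) = 0, max(15.88, 0) = 15.88, max(57.12, 0) = 57.12
Node u (S = 137.5): V_u = 1/1.04·[0.5800·0.0000 + 0.4200·15.8750] = 6.4111
Node d (S = 82.5): V_d = 1/1.04·[0.5800·15.8750 + 0.4200·57.1250] = 31.9231
Node 0 (S = 110): V_0 = 1/1.04·[0.5800·6.4111 + 0.4200·31.9231] = 16.4674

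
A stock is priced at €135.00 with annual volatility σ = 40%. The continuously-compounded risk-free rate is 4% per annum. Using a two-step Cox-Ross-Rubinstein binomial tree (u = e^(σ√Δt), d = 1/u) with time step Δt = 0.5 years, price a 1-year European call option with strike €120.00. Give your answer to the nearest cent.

CRR parameters: u = e^(σ√Δt) = e^(0.4·√0.5) = 1.3269, d = 1/u = 0.7536
Per-period rate: rΔt = 0.04·0.5 = 0.02, so R = e^0.02 = 1.0202
Risk-neutral probability p = (e^0.02 − 0.7536)/(1.3269 − 0.7536) = 0.2666/0.5733 = 0.4650
Terminal stock prices: S_uu = 237.7, S_ud = 135, S_dd = 76.68
Terminal payoffs (S − K): max(117.7, 0) = 117.7, max(15, 0) = 15, max(-43.32, 0) = 0
Node u (S = 179.1): V_u = e^(−0.02)·[0.4650·117.6883 + 0.5350·15.0000] = 61.5072
Node d (S = 101.7): V_d = e^(−0.02)·[0.4650·15.0000 + 0.5350·0.0000] = 6.8368
Node 0 (S = 135): V_0 = e^(−0.02)·[0.4650·61.5072 + 0.5350·6.8368] = 31.6196

€31.62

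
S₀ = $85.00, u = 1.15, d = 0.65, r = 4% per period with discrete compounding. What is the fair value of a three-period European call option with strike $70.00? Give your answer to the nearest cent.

$26.10

Risk-neutral probability p = (1 + 0.04 − 0.65)/(1.15 − 0.65) = 0.3900/0.5000 = 0.7800
Terminal stock prices: S_uuu = 129.3, S_uud = 73.07, S_udd = 41.3, S_ddd = 23.34
Terminal payoffs (S − K): max(59.27, 0) = 59.27, max(3.068, 0) = 3.068, max(-28.7, 0) = 0, max(-46.66, 0) = 0
Node uu (S = 112.4): V_uu = 1/1.04·[0.7800·59.2744 + 0.2200·3.0681] = 45.1048
Node ud (S = 63.54): V_ud = 1/1.04·[0.7800·3.0681 + 0.2200·0.0000] = 2.3011
Node dd (S = 35.91): V_dd = 1/1.04·[0.7800·0.0000 + 0.2200·0.0000] = 0.0000
Node u (S = 97.75): V_u = 1/1.04·[0.7800·45.1048 + 0.2200·2.3011] = 34.3154
Node d (S = 55.25): V_d = 1/1.04·[0.7800·2.3011 + 0.2200·0.0000] = 1.7258
Node 0 (S = 85): V_0 = 1/1.04·[0.7800·34.3154 + 0.2200·1.7258] = 26.1016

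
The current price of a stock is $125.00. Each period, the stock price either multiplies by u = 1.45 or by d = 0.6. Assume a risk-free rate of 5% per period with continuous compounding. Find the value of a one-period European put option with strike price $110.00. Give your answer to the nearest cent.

Risk-neutral probability p = (e^0.05 − 0.6)/(1.45 − 0.6) = 0.4513/0.8500 = 0.5309
Terminal stock prices: S_u = 181.2, S_d = 75
Terminal payoffs (K − S): max(-71.25, 0) = 0, max(35, 0) = 35
Node 0 (S = 125): V_0 = e^(−0.05)·[0.5309·0.0000 + 0.4691·35.0000] = 15.6175

$15.62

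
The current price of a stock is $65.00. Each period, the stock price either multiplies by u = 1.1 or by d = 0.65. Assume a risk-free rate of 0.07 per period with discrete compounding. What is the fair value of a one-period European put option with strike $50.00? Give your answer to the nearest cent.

$0.48

Risk-neutral probability p = (1 + 0.07 − 0.65)/(1.1 − 0.65) = 0.4200/0.4500 = 0.9333
Terminal stock prices: S_u = 71.5, S_d = 42.25
Terminal payoffs (K − S): max(-21.5, 0) = 0, max(7.75, 0) = 7.75
Node 0 (S = 65): V_0 = 1/1.07·[0.9333·0.0000 + 0.0667·7.7500] = 0.4829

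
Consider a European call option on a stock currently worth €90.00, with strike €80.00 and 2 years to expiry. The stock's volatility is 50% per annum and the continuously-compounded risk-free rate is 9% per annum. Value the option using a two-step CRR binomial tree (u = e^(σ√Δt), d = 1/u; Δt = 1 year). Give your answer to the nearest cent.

CRR parameters: u = e^(σ√Δt) = e^(0.5·√1) = 1.6487, d = 1/u = 0.6065
Per-period rate: rΔt = 0.09·1 = 0.09, so R = e^0.09 = 1.0942
Risk-neutral probability p = (e^0.09 − 0.6065)/(1.6487 − 0.6065) = 0.4876/1.0422 = 0.4679
Terminal stock prices: S_uu = 244.6, S_ud = 90, S_dd = 33.11
Terminal payoffs (S − K): max(164.6, 0) = 164.6, max(10, 0) = 10, max(-46.89, 0) = 0
Node u (S = 148.4): V_u = e^(−0.09)·[0.4679·164.6454 + 0.5321·10.0000] = 75.2704
Node d (S = 54.59): V_d = e^(−0.09)·[0.4679·10.0000 + 0.5321·0.0000] = 4.2763
Node 0 (S = 90): V_0 = e^(−0.09)·[0.4679·75.2704 + 0.5321·4.2763] = 34.2675

€34.27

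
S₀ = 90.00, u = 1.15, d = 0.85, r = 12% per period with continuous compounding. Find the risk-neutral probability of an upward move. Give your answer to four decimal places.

Risk-neutral probability p = (e^0.12 − 0.85)/(1.15 − 0.85) = 0.2775/0.3000 = 0.9250

p = 0.9250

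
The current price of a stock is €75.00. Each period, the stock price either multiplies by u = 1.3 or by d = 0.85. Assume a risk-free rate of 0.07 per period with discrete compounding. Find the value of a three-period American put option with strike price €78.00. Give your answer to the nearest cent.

Risk-neutral probability p = (1 + 0.07 − 0.85)/(1.3 − 0.85) = 0.2200/0.4500 = 0.4889
Terminal stock prices: S_uuu = 164.8, S_uud = 107.7, S_udd = 70.44, S_ddd = 46.06
Terminal payoffs (K − S): max(-86.78, 0) = 0, max(-29.74, 0) = 0, max(7.556, 0) = 7.556, max(31.94, 0) = 31.94
Node uu (S = 126.8): continuation = 1/1.07·[0.4889·0.0000 + 0.5111·0.0000] = 0.0000; exercise value = 0.0000 ≤ continuation, so V_uu = 0.0000
Node ud (S = 82.88): continuation = 1/1.07·[0.4889·0.0000 + 0.5111·7.5563] = 3.6094; exercise value = 0.0000 ≤ continuation, so V_ud = 3.6094
Node dd (S = 54.19): continuation = 1/1.07·[0.4889·7.5563 + 0.5111·31.9406] = 18.7097; exercise value = 23.8125 > continuation, so V_dd = 23.8125 (exercise)
Node u (S = 97.5): continuation = 1/1.07·[0.4889·0.0000 + 0.5111·3.6094] = 1.7241; exercise value = 0.0000 ≤ continuation, so V_u = 1.7241
Node d (S = 63.75): continuation = 1/1.07·[0.4889·3.6094 + 0.5111·23.8125] = 13.0238; exercise value = 14.2500 > continuation, so V_d = 14.2500 (exercise)
Node 0 (S = 75): continuation = 1/1.07·[0.4889·1.7241 + 0.5111·14.2500] = 7.5946; exercise value = 3.0000 ≤ continuation, so V_0 = 7.5946

€7.59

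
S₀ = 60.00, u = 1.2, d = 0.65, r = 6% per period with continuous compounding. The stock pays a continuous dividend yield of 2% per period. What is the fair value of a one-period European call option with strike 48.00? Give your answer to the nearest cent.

16.06

Per-period risk-free factor R = e^0.06 = 1.0618; dividend-adjusted growth = e^(0.06−0.02) = 1.0408.
Risk-neutral probability p = (1.0408 − 0.65)/(1.2 − 0.65) = 0.3908/0.5500 = 0.7106
Terminal stock prices: S_u = 72, S_d = 39
Terminal payoffs (S − K): max(24, 0) = 24, max(-9, 0) = 0
Node 0 (S = 60): V_0 = e^(−0.06)·[0.7106·24.0000 + 0.2894·0.0000] = 16.0604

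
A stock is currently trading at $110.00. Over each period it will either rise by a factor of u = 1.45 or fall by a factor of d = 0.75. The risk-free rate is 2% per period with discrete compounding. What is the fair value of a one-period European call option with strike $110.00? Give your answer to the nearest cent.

Risk-neutral probability p = (1 + 0.02 − 0.75)/(1.45 − 0.75) = 0.2700/0.7000 = 0.3857
Terminal stock prices: S_u = 159.5, S_d = 82.5
Terminal payoffs (S − K): max(49.5, 0) = 49.5, max(-27.5, 0) = 0
Node 0 (S = 110): V_0 = 1/1.02·[0.3857·49.5000 + 0.6143·0.0000] = 18.7185

$18.72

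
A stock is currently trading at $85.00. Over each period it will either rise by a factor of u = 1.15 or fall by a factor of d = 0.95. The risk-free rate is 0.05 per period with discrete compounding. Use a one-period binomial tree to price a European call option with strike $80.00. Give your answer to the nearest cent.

Risk-neutral probability p = (1 + 0.05 − 0.95)/(1.15 − 0.95) = 0.1000/0.2000 = 0.5000
Terminal stock prices: S_u = 97.75, S_d = 80.75
Terminal payoffs (S − K): max(17.75, 0) = 17.75, max(0.75, 0) = 0.75
Node 0 (S = 85): V_0 = 1/1.05·[0.5000·17.7500 + 0.5000·0.7500] = 8.8095

$8.81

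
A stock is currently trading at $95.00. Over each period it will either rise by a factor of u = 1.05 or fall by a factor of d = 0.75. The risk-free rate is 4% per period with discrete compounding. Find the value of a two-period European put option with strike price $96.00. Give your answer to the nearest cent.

Risk-neutral probability p = (1 + 0.04 − 0.75)/(1.05 − 0.75) = 0.2900/0.3000 = 0.9667
Terminal stock prices: S_uu = 104.7, S_ud = 74.81, S_dd = 53.44
Terminal payoffs (K − S): max(-8.737, 0) = 0, max(21.19, 0) = 21.19, max(42.56, 0) = 42.56
Node u (S = 99.75): V_u = 1/1.04·[0.9667·0.0000 + 0.0333·21.1875] = 0.6791
Node d (S = 71.25): V_d = 1/1.04·[0.9667·21.1875 + 0.0333·42.5625] = 21.0577
Node 0 (S = 95): V_0 = 1/1.04·[0.9667·0.6791 + 0.0333·21.0577] = 1.3061

$1.31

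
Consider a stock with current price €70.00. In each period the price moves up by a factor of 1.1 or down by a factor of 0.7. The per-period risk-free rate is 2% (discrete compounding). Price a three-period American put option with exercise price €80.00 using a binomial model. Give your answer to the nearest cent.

€12.59

Risk-neutral probability p = (1 + 0.02 − 0.7)/(1.1 − 0.7) = 0.3200/0.4000 = 0.8000
Terminal stock prices: S_uuu = 93.17, S_uud = 59.29, S_udd = 37.73, S_ddd = 24.01
Terminal payoffs (K − S): max(-13.17, 0) = 0, max(20.71, 0) = 20.71, max(42.27, 0) = 42.27, max(55.99, 0) = 55.99
Node uu (S = 84.7): continuation = 1/1.02·[0.8000·0.0000 + 0.2000·20.7100] = 4.0608; exercise value = 0.0000 ≤ continuation, so V_uu = 4.0608
Node ud (S = 53.9): continuation = 1/1.02·[0.8000·20.7100 + 0.2000·42.2700] = 24.5314; exercise value = 26.1000 > continuation, so V_ud = 26.1000 (exercise)
Node dd (S = 34.3): continuation = 1/1.02·[0.8000·42.2700 + 0.2000·55.9900] = 44.1314; exercise value = 45.7000 > continuation, so V_dd = 45.7000 (exercise)
Node u (S = 77): continuation = 1/1.02·[0.8000·4.0608 + 0.2000·26.1000] = 8.3026; exercise value = 3.0000 ≤ continuation, so V_u = 8.3026
Node d (S = 49): continuation = 1/1.02·[0.8000·26.1000 + 0.2000·45.7000] = 29.4314; exercise value = 31.0000 > continuation, so V_d = 31.0000 (exercise)
Node 0 (S = 70): continuation = 1/1.02·[0.8000·8.3026 + 0.2000·31.0000] = 12.5903; exercise value = 10.0000 ≤ continuation, so V_0 = 12.5903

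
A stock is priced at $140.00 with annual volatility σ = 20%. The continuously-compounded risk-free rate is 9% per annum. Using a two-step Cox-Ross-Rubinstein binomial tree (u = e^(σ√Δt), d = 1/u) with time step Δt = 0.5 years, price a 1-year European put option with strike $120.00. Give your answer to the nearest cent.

$1.84

CRR parameters: u = e^(σ√Δt) = e^(0.2·√0.5) = 1.1519, d = 1/u = 0.8681
Per-period rate: rΔt = 0.09·0.5 = 0.045, so R = e^0.045 = 1.0460
Risk-neutral probability p = (e^0.045 − 0.8681)/(1.1519 − 0.8681) = 0.1779/0.2838 = 0.6269
Terminal stock prices: S_uu = 185.8, S_ud = 140, S_dd = 105.5
Terminal payoffs (K − S): max(-65.77, 0) = 0, max(-20, 0) = 0, max(14.49, 0) = 14.49
Node u (S = 161.3): V_u = e^(−0.045)·[0.6269·0.0000 + 0.3731·0.0000] = 0.0000
Node d (S = 121.5): V_d = e^(−0.045)·[0.6269·0.0000 + 0.3731·14.4906] = 5.1686
Node 0 (S = 140): V_0 = e^(−0.045)·[0.6269·0.0000 + 0.3731·5.1686] = 1.8436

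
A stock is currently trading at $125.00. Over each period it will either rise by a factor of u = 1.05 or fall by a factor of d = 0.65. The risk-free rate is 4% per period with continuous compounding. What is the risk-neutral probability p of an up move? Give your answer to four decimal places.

p = 0.9770

Risk-neutral probability p = (e^0.04 − 0.65)/(1.05 − 0.65) = 0.3908/0.4000 = 0.9770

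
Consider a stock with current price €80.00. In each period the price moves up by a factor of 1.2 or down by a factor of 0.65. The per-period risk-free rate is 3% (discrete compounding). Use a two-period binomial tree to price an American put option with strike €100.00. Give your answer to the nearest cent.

Risk-neutral probability p = (1 + 0.03 − 0.65)/(1.2 − 0.65) = 0.3800/0.5500 = 0.6909
Terminal stock prices: S_uu = 115.2, S_ud = 62.4, S_dd = 33.8
Terminal payoffs (K − S): max(-15.2, 0) = 0, max(37.6, 0) = 37.6, max(66.2, 0) = 66.2
Node u (S = 96): continuation = 1/1.03·[0.6909·0.0000 + 0.3091·37.6000] = 11.2833; exercise value = 4.0000 ≤ continuation, so V_u = 11.2833
Node d (S = 52): continuation = 1/1.03·[0.6909·37.6000 + 0.3091·66.2000] = 45.0874; exercise value = 48.0000 > continuation, so V_d = 48.0000 (exercise)
Node 0 (S = 80): continuation = 1/1.03·[0.6909·11.2833 + 0.3091·48.0000] = 21.9729; exercise value = 20.0000 ≤ continuation, so V_0 = 21.9729

€21.97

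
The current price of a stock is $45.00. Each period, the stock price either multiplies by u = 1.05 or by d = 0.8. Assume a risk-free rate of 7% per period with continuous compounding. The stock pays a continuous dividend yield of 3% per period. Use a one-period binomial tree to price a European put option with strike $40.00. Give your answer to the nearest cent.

$0.14

Per-period risk-free factor R = e^0.07 = 1.0725; dividend-adjusted growth = e^(0.07−0.03) = 1.0408.
Risk-neutral probability p = (1.0408 − 0.8)/(1.05 − 0.8) = 0.2408/0.2500 = 0.9632
Terminal stock prices: S_u = 47.25, S_d = 36
Terminal payoffs (K − S): max(-7.25, 0) = 0, max(4, 0) = 4
Node 0 (S = 45): V_0 = e^(−0.07)·[0.9632·0.0000 + 0.0368·4.0000] = 0.1371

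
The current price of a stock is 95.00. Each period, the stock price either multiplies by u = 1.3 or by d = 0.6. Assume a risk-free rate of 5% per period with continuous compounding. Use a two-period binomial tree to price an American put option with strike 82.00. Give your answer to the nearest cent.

Risk-neutral probability p = (e^0.05 − 0.6)/(1.3 − 0.6) = 0.4513/0.7000 = 0.6447
Terminal stock prices: S_uu = 160.6, S_ud = 74.1, S_dd = 34.2
Terminal payoffs (K − S): max(-78.55, 0) = 0, max(7.9, 0) = 7.9, max(47.8, 0) = 47.8
Node u (S = 123.5): continuation = e^(−0.05)·[0.6447·0.0000 + 0.3553·7.9000] = 2.6702; exercise value = 0.0000 ≤ continuation, so V_u = 2.6702
Node d (S = 57): continuation = e^(−0.05)·[0.6447·7.9000 + 0.3553·47.8000] = 21.0008; exercise value = 25.0000 > continuation, so V_d = 25.0000 (exercise)
Node 0 (S = 95): continuation = e^(−0.05)·[0.6447·2.6702 + 0.3553·25.0000] = 10.0874; exercise value = 0.0000 ≤ continuation, so V_0 = 10.0874

10.09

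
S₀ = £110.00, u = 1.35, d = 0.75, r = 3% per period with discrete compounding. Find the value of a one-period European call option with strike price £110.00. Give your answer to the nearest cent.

Risk-neutral probability p = (1 + 0.03 − 0.75)/(1.35 − 0.75) = 0.2800/0.6000 = 0.4667
Terminal stock prices: S_u = 148.5, S_d = 82.5
Terminal payoffs (S − K): max(38.5, 0) = 38.5, max(-27.5, 0) = 0
Node 0 (S = 110): V_0 = 1/1.03·[0.4667·38.5000 + 0.5333·0.0000] = 17.4434

£17.44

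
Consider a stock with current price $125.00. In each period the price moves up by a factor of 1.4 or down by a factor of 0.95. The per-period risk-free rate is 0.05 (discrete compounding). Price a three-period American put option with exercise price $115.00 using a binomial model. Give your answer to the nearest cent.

Risk-neutral probability p = (1 + 0.05 − 0.95)/(1.4 − 0.95) = 0.1000/0.4500 = 0.2222
Terminal stock prices: S_uuu = 343, S_uud = 232.7, S_udd = 157.9, S_ddd = 107.2
Terminal payoffs (K − S): max(-228, 0) = 0, max(-117.7, 0) = 0, max(-42.94, 0) = 0, max(7.828, 0) = 7.828
Node uu (S = 245): continuation = 1/1.05·[0.2222·0.0000 + 0.7778·0.0000] = 0.0000; exercise value = 0.0000 ≤ continuation, so V_uu = 0.0000
Node ud (S = 166.2): continuation = 1/1.05·[0.2222·0.0000 + 0.7778·0.0000] = 0.0000; exercise value = 0.0000 ≤ continuation, so V_ud = 0.0000
Node dd (S = 112.8): continuation = 1/1.05·[0.2222·0.0000 + 0.7778·7.8281] = 5.7986; exercise value = 2.1875 ≤ continuation, so V_dd = 5.7986
Node u (S = 175): continuation = 1/1.05·[0.2222·0.0000 + 0.7778·0.0000] = 0.0000; exercise value = 0.0000 ≤ continuation, so V_u = 0.0000
Node d (S = 118.8): continuation = 1/1.05·[0.2222·0.0000 + 0.7778·5.7986] = 4.2953; exercise value = 0.0000 ≤ continuation, so V_d = 4.2953
Node 0 (S = 125): continuation = 1/1.05·[0.2222·0.0000 + 0.7778·4.2953] = 3.1817; exercise value = 0.0000 ≤ continuation, so V_0 = 3.1817

$3.18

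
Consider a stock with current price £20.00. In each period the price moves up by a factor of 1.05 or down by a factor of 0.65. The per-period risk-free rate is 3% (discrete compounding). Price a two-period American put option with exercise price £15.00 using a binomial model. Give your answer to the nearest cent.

£0.16

Risk-neutral probability p = (1 + 0.03 − 0.65)/(1.05 − 0.65) = 0.3800/0.4000 = 0.9500
Terminal stock prices: S_uu = 22.05, S_ud = 13.65, S_dd = 8.45
Terminal payoffs (K − S): max(-7.05, 0) = 0, max(1.35, 0) = 1.35, max(6.55, 0) = 6.55
Node u (S = 21): continuation = 1/1.03·[0.9500·0.0000 + 0.0500·1.3500] = 0.0655; exercise value = 0.0000 ≤ continuation, so V_u = 0.0655
Node d (S = 13): continuation = 1/1.03·[0.9500·1.3500 + 0.0500·6.5500] = 1.5631; exercise value = 2.0000 > continuation, so V_d = 2.0000 (exercise)
Node 0 (S = 20): continuation = 1/1.03·[0.9500·0.0655 + 0.0500·2.0000] = 0.1575; exercise value = 0.0000 ≤ continuation, so V_0 = 0.1575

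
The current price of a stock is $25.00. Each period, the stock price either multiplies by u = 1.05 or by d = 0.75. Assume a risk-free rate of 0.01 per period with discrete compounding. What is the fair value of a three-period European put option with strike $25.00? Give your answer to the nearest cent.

$1.75

Risk-neutral probability p = (1 + 0.01 − 0.75)/(1.05 − 0.75) = 0.2600/0.3000 = 0.8667
Terminal stock prices: S_uuu = 28.94, S_uud = 20.67, S_udd = 14.77, S_ddd = 10.55
Terminal payoffs (K − S): max(-3.941, 0) = 0, max(4.328, 0) = 4.328, max(10.23, 0) = 10.23, max(14.45, 0) = 14.45
Node uu (S = 27.56): V_uu = 1/1.01·[0.8667·0.0000 + 0.1333·4.3281] = 0.5714
Node ud (S = 19.69): V_ud = 1/1.01·[0.8667·4.3281 + 0.1333·10.2344] = 5.0650
Node dd (S = 14.06): V_dd = 1/1.01·[0.8667·10.2344 + 0.1333·14.4531] = 10.6900
Node u (S = 26.25): V_u = 1/1.01·[0.8667·0.5714 + 0.1333·5.0650] = 1.1589
Node d (S = 18.75): V_d = 1/1.01·[0.8667·5.0650 + 0.1333·10.6900] = 5.7574
Node 0 (S = 25): V_0 = 1/1.01·[0.8667·1.1589 + 0.1333·5.7574] = 1.7545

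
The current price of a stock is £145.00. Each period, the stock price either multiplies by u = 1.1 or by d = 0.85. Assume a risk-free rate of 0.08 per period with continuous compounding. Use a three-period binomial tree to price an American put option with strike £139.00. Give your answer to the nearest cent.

Risk-neutral probability p = (e^0.08 − 0.85)/(1.1 − 0.85) = 0.2333/0.2500 = 0.9331
Terminal stock prices: S_uuu = 193, S_uud = 149.1, S_udd = 115.2, S_ddd = 89.05
Terminal payoffs (K − S): max(-54, 0) = 0, max(-10.13, 0) = 0, max(23.76, 0) = 23.76, max(49.95, 0) = 49.95
Node uu (S = 175.5): continuation = e^(−0.08)·[0.9331·0.0000 + 0.0669·0.0000] = 0.0000; exercise value = 0.0000 ≤ continuation, so V_uu = 0.0000
Node ud (S = 135.6): continuation = e^(−0.08)·[0.9331·0.0000 + 0.0669·23.7613] = 1.4664; exercise value = 3.4250 > continuation, so V_ud = 3.4250 (exercise)
Node dd (S = 104.8): continuation = e^(−0.08)·[0.9331·23.7613 + 0.0669·49.9519] = 23.5507; exercise value = 34.2375 > continuation, so V_dd = 34.2375 (exercise)
Node u (S = 159.5): continuation = e^(−0.08)·[0.9331·0.0000 + 0.0669·3.4250] = 0.2114; exercise value = 0.0000 ≤ continuation, so V_u = 0.2114
Node d (S = 123.2): continuation = e^(−0.08)·[0.9331·3.4250 + 0.0669·34.2375] = 5.0632; exercise value = 15.7500 > continuation, so V_d = 15.7500 (exercise)
Node 0 (S = 145): continuation = e^(−0.08)·[0.9331·0.2114 + 0.0669·15.7500] = 1.1540; exercise value = 0.0000 ≤ continuation, so V_0 = 1.1540

£1.15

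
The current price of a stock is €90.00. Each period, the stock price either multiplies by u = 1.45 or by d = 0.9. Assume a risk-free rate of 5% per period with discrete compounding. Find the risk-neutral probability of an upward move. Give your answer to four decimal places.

Risk-neutral probability p = (1 + 0.05 − 0.9)/(1.45 − 0.9) = 0.1500/0.5500 = 0.2727

p = 0.2727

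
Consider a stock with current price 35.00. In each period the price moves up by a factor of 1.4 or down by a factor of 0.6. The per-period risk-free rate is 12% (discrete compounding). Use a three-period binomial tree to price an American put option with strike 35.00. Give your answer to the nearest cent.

Risk-neutral probability p = (1 + 0.12 − 0.6)/(1.4 − 0.6) = 0.5200/0.8000 = 0.6500
Terminal stock prices: S_uuu = 96.04, S_uud = 41.16, S_udd = 17.64, S_ddd = 7.56
Terminal payoffs (K − S): max(-61.04, 0) = 0, max(-6.16, 0) = 0, max(17.36, 0) = 17.36, max(27.44, 0) = 27.44
Node uu (S = 68.6): continuation = 1/1.12·[0.6500·0.0000 + 0.3500·0.0000] = 0.0000; exercise value = 0.0000 ≤ continuation, so V_uu = 0.0000
Node ud (S = 29.4): continuation = 1/1.12·[0.6500·0.0000 + 0.3500·17.3600] = 5.4250; exercise value = 5.6000 > continuation, so V_ud = 5.6000 (exercise)
Node dd (S = 12.6): continuation = 1/1.12·[0.6500·17.3600 + 0.3500·27.4400] = 18.6500; exercise value = 22.4000 > continuation, so V_dd = 22.4000 (exercise)
Node u (S = 49): continuation = 1/1.12·[0.6500·0.0000 + 0.3500·5.6000] = 1.7500; exercise value = 0.0000 ≤ continuation, so V_u = 1.7500
Node d (S = 21): continuation = 1/1.12·[0.6500·5.6000 + 0.3500·22.4000] = 10.2500; exercise value = 14.0000 > continuation, so V_d = 14.0000 (exercise)
Node 0 (S = 35): continuation = 1/1.12·[0.6500·1.7500 + 0.3500·14.0000] = 5.3906; exercise value = 0.0000 ≤ continuation, so V_0 = 5.3906

5.39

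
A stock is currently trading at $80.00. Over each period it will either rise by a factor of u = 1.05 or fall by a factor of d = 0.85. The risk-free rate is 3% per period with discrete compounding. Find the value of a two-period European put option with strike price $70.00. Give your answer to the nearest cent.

$0.11

Risk-neutral probability p = (1 + 0.03 − 0.85)/(1.05 − 0.85) = 0.1800/0.2000 = 0.9000
Terminal stock prices: S_uu = 88.2, S_ud = 71.4, S_dd = 57.8
Terminal payoffs (K − S): max(-18.2, 0) = 0, max(-1.4, 0) = 0, max(12.2, 0) = 12.2
Node u (S = 84): V_u = 1/1.03·[0.9000·0.0000 + 0.1000·0.0000] = 0.0000
Node d (S = 68): V_d = 1/1.03·[0.9000·0.0000 + 0.1000·12.2000] = 1.1845
Node 0 (S = 80): V_0 = 1/1.03·[0.9000·0.0000 + 0.1000·1.1845] = 0.1150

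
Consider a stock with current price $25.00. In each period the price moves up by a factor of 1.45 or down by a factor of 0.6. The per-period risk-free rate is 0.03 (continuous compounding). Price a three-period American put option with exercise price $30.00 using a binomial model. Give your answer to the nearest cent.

Risk-neutral probability p = (e^0.03 − 0.6)/(1.45 − 0.6) = 0.4305/0.8500 = 0.5064
Terminal stock prices: S_uuu = 76.22, S_uud = 31.54, S_udd = 13.05, S_ddd = 5.4
Terminal payoffs (K − S): max(-46.22, 0) = 0, max(-1.537, 0) = 0, max(16.95, 0) = 16.95, max(24.6, 0) = 24.6
Node uu (S = 52.56): continuation = e^(−0.03)·[0.5064·0.0000 + 0.4936·0.0000] = 0.0000; exercise value = 0.0000 ≤ continuation, so V_uu = 0.0000
Node ud (S = 21.75): continuation = e^(−0.03)·[0.5064·0.0000 + 0.4936·16.9500] = 8.1190; exercise value = 8.2500 > continuation, so V_ud = 8.2500 (exercise)
Node dd (S = 9): continuation = e^(−0.03)·[0.5064·16.9500 + 0.4936·24.6000] = 20.1134; exercise value = 21.0000 > continuation, so V_dd = 21.0000 (exercise)
Node u (S = 36.25): continuation = e^(−0.03)·[0.5064·0.0000 + 0.4936·8.2500] = 3.9517; exercise value = 0.0000 ≤ continuation, so V_u = 3.9517
Node d (S = 15): continuation = e^(−0.03)·[0.5064·8.2500 + 0.4936·21.0000] = 14.1134; exercise value = 15.0000 > continuation, so V_d = 15.0000 (exercise)
Node 0 (S = 25): continuation = e^(−0.03)·[0.5064·3.9517 + 0.4936·15.0000] = 9.1270; exercise value = 5.0000 ≤ continuation, so V_0 = 9.1270

$9.13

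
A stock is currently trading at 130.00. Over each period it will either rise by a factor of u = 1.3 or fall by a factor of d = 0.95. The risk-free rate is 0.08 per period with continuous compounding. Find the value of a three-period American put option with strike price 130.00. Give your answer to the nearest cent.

Risk-neutral probability p = (e^0.08 − 0.95)/(1.3 − 0.95) = 0.1333/0.3500 = 0.3808
Terminal stock prices: S_uuu = 285.6, S_uud = 208.7, S_udd = 152.5, S_ddd = 111.5
Terminal payoffs (K − S): max(-155.6, 0) = 0, max(-78.72, 0) = 0, max(-22.52, 0) = 0, max(18.54, 0) = 18.54
Node uu (S = 219.7): continuation = e^(−0.08)·[0.3808·0.0000 + 0.6192·0.0000] = 0.0000; exercise value = 0.0000 ≤ continuation, so V_uu = 0.0000
Node ud (S = 160.5): continuation = e^(−0.08)·[0.3808·0.0000 + 0.6192·0.0000] = 0.0000; exercise value = 0.0000 ≤ continuation, so V_ud = 0.0000
Node dd (S = 117.3): continuation = e^(−0.08)·[0.3808·0.0000 + 0.6192·18.5413] = 10.5977; exercise value = 12.6750 > continuation, so V_dd = 12.6750 (exercise)
Node u (S = 169): continuation = e^(−0.08)·[0.3808·0.0000 + 0.6192·0.0000] = 0.0000; exercise value = 0.0000 ≤ continuation, so V_u = 0.0000
Node d (S = 123.5): continuation = e^(−0.08)·[0.3808·0.0000 + 0.6192·12.6750] = 7.2447; exercise value = 6.5000 ≤ continuation, so V_d = 7.2447
Node 0 (S = 130): continuation = e^(−0.08)·[0.3808·0.0000 + 0.6192·7.2447] = 4.1409; exercise value = 0.0000 ≤ continuation, so V_0 = 4.1409

4.14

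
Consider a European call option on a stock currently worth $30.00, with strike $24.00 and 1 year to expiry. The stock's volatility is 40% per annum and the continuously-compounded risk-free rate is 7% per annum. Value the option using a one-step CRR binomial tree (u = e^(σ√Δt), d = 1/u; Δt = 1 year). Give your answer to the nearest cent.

CRR parameters: u = e^(σ√Δt) = e^(0.4·√1) = 1.4918, d = 1/u = 0.6703
Per-period rate: rΔt = 0.07·1 = 0.07, so R = e^0.07 = 1.0725
Risk-neutral probability p = (e^0.07 − 0.6703)/(1.4918 − 0.6703) = 0.4022/0.8215 = 0.4896
Terminal stock prices: S_u = 44.75, S_d = 20.11
Terminal payoffs (S − K): max(20.75, 0) = 20.75, max(-3.89, 0) = 0
Node 0 (S = 30): V_0 = e^(−0.07)·[0.4896·20.7547 + 0.5104·0.0000] = 9.4741

$9.47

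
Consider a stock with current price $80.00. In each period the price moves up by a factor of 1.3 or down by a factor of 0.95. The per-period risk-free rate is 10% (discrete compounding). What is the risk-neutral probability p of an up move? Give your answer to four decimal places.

p = 0.4286

Risk-neutral probability p = (1 + 0.1 − 0.95)/(1.3 − 0.95) = 0.1500/0.3500 = 0.4286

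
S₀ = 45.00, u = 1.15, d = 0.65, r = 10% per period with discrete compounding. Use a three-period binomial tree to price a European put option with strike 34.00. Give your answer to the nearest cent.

Risk-neutral probability p = (1 + 0.1 − 0.65)/(1.15 − 0.65) = 0.4500/0.5000 = 0.9000
Terminal stock prices: S_uuu = 68.44, S_uud = 38.68, S_udd = 21.86, S_ddd = 12.36
Terminal payoffs (K − S): max(-34.44, 0) = 0, max(-4.683, 0) = 0, max(12.14, 0) = 12.14, max(21.64, 0) = 21.64
Node uu (S = 59.51): V_uu = 1/1.1·[0.9000·0.0000 + 0.1000·0.0000] = 0.0000
Node ud (S = 33.64): V_ud = 1/1.1·[0.9000·0.0000 + 0.1000·12.1356] = 1.1032
Node dd (S = 19.01): V_dd = 1/1.1·[0.9000·12.1356 + 0.1000·21.6419] = 11.8966
Node u (S = 51.75): V_u = 1/1.1·[0.9000·0.0000 + 0.1000·1.1032] = 0.1003
Node d (S = 29.25): V_d = 1/1.1·[0.9000·1.1032 + 0.1000·11.8966] = 1.9842
Node 0 (S = 45): V_0 = 1/1.1·[0.9000·0.1003 + 0.1000·1.9842] = 0.2624

0.26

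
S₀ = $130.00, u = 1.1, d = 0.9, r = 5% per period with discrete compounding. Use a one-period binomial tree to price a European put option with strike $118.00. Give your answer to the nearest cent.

Risk-neutral probability p = (1 + 0.05 − 0.9)/(1.1 − 0.9) = 0.1500/0.2000 = 0.7500
Terminal stock prices: S_u = 143, S_d = 117
Terminal payoffs (K − S): max(-25, 0) = 0, max(1, 0) = 1
Node 0 (S = 130): V_0 = 1/1.05·[0.7500·0.0000 + 0.2500·1.0000] = 0.2381

$0.24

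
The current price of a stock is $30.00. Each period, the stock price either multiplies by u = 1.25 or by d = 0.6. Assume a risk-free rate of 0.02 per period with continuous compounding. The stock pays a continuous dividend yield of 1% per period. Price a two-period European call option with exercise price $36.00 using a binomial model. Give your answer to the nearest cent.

Per-period risk-free factor R = e^0.02 = 1.0202; dividend-adjusted growth = e^(0.02−0.01) = 1.0101.
Risk-neutral probability p = (1.0101 − 0.6)/(1.25 − 0.6) = 0.4101/0.6500 = 0.6308
Terminal stock prices: S_uu = 46.88, S_ud = 22.5, S_dd = 10.8
Terminal payoffs (S − K): max(10.88, 0) = 10.88, max(-13.5, 0) = 0, max(-25.2, 0) = 0
Node u (S = 37.5): V_u = e^(−0.02)·[0.6308·10.8750 + 0.3692·0.0000] = 6.7246
Node d (S = 18): V_d = e^(−0.02)·[0.6308·0.0000 + 0.3692·0.0000] = 0.0000
Node 0 (S = 30): V_0 = e^(−0.02)·[0.6308·6.7246 + 0.3692·0.0000] = 4.1582

$4.16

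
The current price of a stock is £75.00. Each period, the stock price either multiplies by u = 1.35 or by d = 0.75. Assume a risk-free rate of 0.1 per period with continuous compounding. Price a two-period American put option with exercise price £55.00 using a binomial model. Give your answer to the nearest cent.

£1.75

Risk-neutral probability p = (e^0.1 − 0.75)/(1.35 − 0.75) = 0.3552/0.6000 = 0.5920
Terminal stock prices: S_uu = 136.7, S_ud = 75.94, S_dd = 42.19
Terminal payoffs (K − S): max(-81.69, 0) = 0, max(-20.94, 0) = 0, max(12.81, 0) = 12.81
Node u (S = 101.2): continuation = e^(−0.1)·[0.5920·0.0000 + 0.4080·0.0000] = 0.0000; exercise value = 0.0000 ≤ continuation, so V_u = 0.0000
Node d (S = 56.25): continuation = e^(−0.1)·[0.5920·0.0000 + 0.4080·12.8125] = 4.7306; exercise value = 0.0000 ≤ continuation, so V_d = 4.7306
Node 0 (S = 75): continuation = e^(−0.1)·[0.5920·0.0000 + 0.4080·4.7306] = 1.7466; exercise value = 0.0000 ≤ continuation, so V_0 = 1.7466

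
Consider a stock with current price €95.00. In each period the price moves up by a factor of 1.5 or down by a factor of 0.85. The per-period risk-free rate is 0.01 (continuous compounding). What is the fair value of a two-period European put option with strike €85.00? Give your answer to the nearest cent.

Risk-neutral probability p = (e^0.01 − 0.85)/(1.5 − 0.85) = 0.1601/0.6500 = 0.2462
Terminal stock prices: S_uu = 213.8, S_ud = 121.1, S_dd = 68.64
Terminal payoffs (K − S): max(-128.8, 0) = 0, max(-36.12, 0) = 0, max(16.36, 0) = 16.36
Node u (S = 142.5): V_u = e^(−0.01)·[0.2462·0.0000 + 0.7538·0.0000] = 0.0000
Node d (S = 80.75): V_d = e^(−0.01)·[0.2462·0.0000 + 0.7538·16.3625] = 12.2108
Node 0 (S = 95): V_0 = e^(−0.01)·[0.2462·0.0000 + 0.7538·12.2108] = 9.1126

€9.11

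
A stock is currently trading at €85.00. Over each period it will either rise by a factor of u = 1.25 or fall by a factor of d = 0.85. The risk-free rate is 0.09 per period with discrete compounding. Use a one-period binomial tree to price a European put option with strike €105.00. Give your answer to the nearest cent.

Risk-neutral probability p = (1 + 0.09 − 0.85)/(1.25 − 0.85) = 0.2400/0.4000 = 0.6000
Terminal stock prices: S_u = 106.2, S_d = 72.25
Terminal payoffs (K − S): max(-1.25, 0) = 0, max(32.75, 0) = 32.75
Node 0 (S = 85): V_0 = 1/1.09·[0.6000·0.0000 + 0.4000·32.7500] = 12.0183

€12.02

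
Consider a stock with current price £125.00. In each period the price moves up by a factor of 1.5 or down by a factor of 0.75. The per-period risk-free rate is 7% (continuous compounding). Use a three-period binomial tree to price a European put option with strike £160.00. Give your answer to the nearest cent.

£34.63

Risk-neutral probability p = (e^0.07 − 0.75)/(1.5 − 0.75) = 0.3225/0.7500 = 0.4300
Terminal stock prices: S_uuu = 421.9, S_uud = 210.9, S_udd = 105.5, S_ddd = 52.73
Terminal payoffs (K − S): max(-261.9, 0) = 0, max(-50.94, 0) = 0, max(54.53, 0) = 54.53, max(107.3, 0) = 107.3
Node uu (S = 281.2): V_uu = e^(−0.07)·[0.4300·0.0000 + 0.5700·0.0000] = 0.0000
Node ud (S = 140.6): V_ud = e^(−0.07)·[0.4300·0.0000 + 0.5700·54.5312] = 28.9809
Node dd (S = 70.31): V_dd = e^(−0.07)·[0.4300·54.5312 + 0.5700·107.2656] = 78.8705
Node u (S = 187.5): V_u = e^(−0.07)·[0.4300·0.0000 + 0.5700·28.9809] = 15.4020
Node d (S = 93.75): V_d = e^(−0.07)·[0.4300·28.9809 + 0.5700·78.8705] = 53.5356
Node 0 (S = 125): V_0 = e^(−0.07)·[0.4300·15.4020 + 0.5700·53.5356] = 34.6270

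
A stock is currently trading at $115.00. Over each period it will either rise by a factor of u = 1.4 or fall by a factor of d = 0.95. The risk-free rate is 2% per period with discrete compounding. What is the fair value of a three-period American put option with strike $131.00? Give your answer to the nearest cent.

Risk-neutral probability p = (1 + 0.02 − 0.95)/(1.4 − 0.95) = 0.0700/0.4500 = 0.1556
Terminal stock prices: S_uuu = 315.6, S_uud = 214.1, S_udd = 145.3, S_ddd = 98.6
Terminal payoffs (K − S): max(-184.6, 0) = 0, max(-83.13, 0) = 0, max(-14.3, 0) = 0, max(32.4, 0) = 32.4
Node uu (S = 225.4): continuation = 1/1.02·[0.1556·0.0000 + 0.8444·0.0000] = 0.0000; exercise value = 0.0000 ≤ continuation, so V_uu = 0.0000
Node ud (S = 152.9): continuation = 1/1.02·[0.1556·0.0000 + 0.8444·0.0000] = 0.0000; exercise value = 0.0000 ≤ continuation, so V_ud = 0.0000
Node dd (S = 103.8): continuation = 1/1.02·[0.1556·0.0000 + 0.8444·32.4019] = 26.8251; exercise value = 27.2125 > continuation, so V_dd = 27.2125 (exercise)
Node u (S = 161): continuation = 1/1.02·[0.1556·0.0000 + 0.8444·0.0000] = 0.0000; exercise value = 0.0000 ≤ continuation, so V_u = 0.0000
Node d (S = 109.2): continuation = 1/1.02·[0.1556·0.0000 + 0.8444·27.2125] = 22.5289; exercise value = 21.7500 ≤ continuation, so V_d = 22.5289
Node 0 (S = 115): continuation = 1/1.02·[0.1556·0.0000 + 0.8444·22.5289] = 18.6513; exercise value = 16.0000 ≤ continuation, so V_0 = 18.6513

$18.65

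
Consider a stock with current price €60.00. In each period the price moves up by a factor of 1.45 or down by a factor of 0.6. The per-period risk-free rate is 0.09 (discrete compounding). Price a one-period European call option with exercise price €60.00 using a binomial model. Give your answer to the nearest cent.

€14.28

Risk-neutral probability p = (1 + 0.09 − 0.6)/(1.45 − 0.6) = 0.4900/0.8500 = 0.5765
Terminal stock prices: S_u = 87, S_d = 36
Terminal payoffs (S − K): max(27, 0) = 27, max(-24, 0) = 0
Node 0 (S = 60): V_0 = 1/1.09·[0.5765·27.0000 + 0.4235·0.0000] = 14.2795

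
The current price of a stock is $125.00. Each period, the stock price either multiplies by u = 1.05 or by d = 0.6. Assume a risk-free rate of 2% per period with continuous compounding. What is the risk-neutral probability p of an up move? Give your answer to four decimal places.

Risk-neutral probability p = (e^0.02 − 0.6)/(1.05 − 0.6) = 0.4202/0.4500 = 0.9338

p = 0.9338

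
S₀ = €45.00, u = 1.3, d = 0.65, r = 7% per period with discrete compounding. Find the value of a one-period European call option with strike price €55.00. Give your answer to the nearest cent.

€2.11

Risk-neutral probability p = (1 + 0.07 − 0.65)/(1.3 − 0.65) = 0.4200/0.6500 = 0.6462
Terminal stock prices: S_u = 58.5, S_d = 29.25
Terminal payoffs (S − K): max(3.5, 0) = 3.5, max(-25.75, 0) = 0
Node 0 (S = 45): V_0 = 1/1.07·[0.6462·3.5000 + 0.3538·0.0000] = 2.1136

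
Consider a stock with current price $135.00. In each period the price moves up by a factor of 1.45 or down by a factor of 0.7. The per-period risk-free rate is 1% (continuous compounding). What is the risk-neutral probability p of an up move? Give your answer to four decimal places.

p = 0.4134

Risk-neutral probability p = (e^0.01 − 0.7)/(1.45 − 0.7) = 0.3101/0.7500 = 0.4134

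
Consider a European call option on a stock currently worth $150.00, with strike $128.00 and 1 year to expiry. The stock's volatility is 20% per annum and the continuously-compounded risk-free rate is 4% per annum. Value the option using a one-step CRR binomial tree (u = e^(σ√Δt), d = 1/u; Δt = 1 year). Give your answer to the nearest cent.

CRR parameters: u = e^(σ√Δt) = e^(0.2·√1) = 1.2214, d = 1/u = 0.8187
Per-period rate: rΔt = 0.04·1 = 0.04, so R = e^0.04 = 1.0408
Risk-neutral probability p = (e^0.04 − 0.8187)/(1.2214 − 0.8187) = 0.2221/0.4027 = 0.5515
Terminal stock prices: S_u = 183.2, S_d = 122.8
Terminal payoffs (S − K): max(55.21, 0) = 55.21, max(-5.19, 0) = 0
Node 0 (S = 150): V_0 = e^(−0.04)·[0.5515·55.2104 + 0.4485·0.0000] = 29.2555

$29.26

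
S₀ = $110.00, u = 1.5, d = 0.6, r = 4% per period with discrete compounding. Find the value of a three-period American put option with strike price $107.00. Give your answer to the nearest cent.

$27.09

Risk-neutral probability p = (1 + 0.04 − 0.6)/(1.5 − 0.6) = 0.4400/0.9000 = 0.4889
Terminal stock prices: S_uuu = 371.2, S_uud = 148.5, S_udd = 59.4, S_ddd = 23.76
Terminal payoffs (K − S): max(-264.2, 0) = 0, max(-41.5, 0) = 0, max(47.6, 0) = 47.6, max(83.24, 0) = 83.24
Node uu (S = 247.5): continuation = 1/1.04·[0.4889·0.0000 + 0.5111·0.0000] = 0.0000; exercise value = 0.0000 ≤ continuation, so V_uu = 0.0000
Node ud (S = 99): continuation = 1/1.04·[0.4889·0.0000 + 0.5111·47.6000] = 23.3932; exercise value = 8.0000 ≤ continuation, so V_ud = 23.3932
Node dd (S = 39.6): continuation = 1/1.04·[0.4889·47.6000 + 0.5111·83.2400] = 63.2846; exercise value = 67.4000 > continuation, so V_dd = 67.4000 (exercise)
Node u (S = 165): continuation = 1/1.04·[0.4889·0.0000 + 0.5111·23.3932] = 11.4966; exercise value = 0.0000 ≤ continuation, so V_u = 11.4966
Node d (S = 66): continuation = 1/1.04·[0.4889·23.3932 + 0.5111·67.4000] = 44.1207; exercise value = 41.0000 ≤ continuation, so V_d = 44.1207
Node 0 (S = 110): continuation = 1/1.04·[0.4889·11.4966 + 0.5111·44.1207] = 27.0877; exercise value = 0.0000 ≤ continuation, so V_0 = 27.0877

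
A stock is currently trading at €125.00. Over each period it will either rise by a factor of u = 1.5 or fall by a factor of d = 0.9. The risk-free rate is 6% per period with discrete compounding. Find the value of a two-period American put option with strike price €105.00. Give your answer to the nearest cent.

€1.79

Risk-neutral probability p = (1 + 0.06 − 0.9)/(1.5 − 0.9) = 0.1600/0.6000 = 0.2667
Terminal stock prices: S_uu = 281.2, S_ud = 168.8, S_dd = 101.2
Terminal payoffs (K − S): max(-176.2, 0) = 0, max(-63.75, 0) = 0, max(3.75, 0) = 3.75
Node u (S = 187.5): continuation = 1/1.06·[0.2667·0.0000 + 0.7333·0.0000] = 0.0000; exercise value = 0.0000 ≤ continuation, so V_u = 0.0000
Node d (S = 112.5): continuation = 1/1.06·[0.2667·0.0000 + 0.7333·3.7500] = 2.5943; exercise value = 0.0000 ≤ continuation, so V_d = 2.5943
Node 0 (S = 125): continuation = 1/1.06·[0.2667·0.0000 + 0.7333·2.5943] = 1.7948; exercise value = 0.0000 ≤ continuation, so V_0 = 1.7948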